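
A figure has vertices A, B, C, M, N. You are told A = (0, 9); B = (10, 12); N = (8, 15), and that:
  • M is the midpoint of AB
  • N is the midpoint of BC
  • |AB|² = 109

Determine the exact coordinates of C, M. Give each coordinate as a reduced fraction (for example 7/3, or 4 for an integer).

1. M_x = 5  [2·M = A+B = (0, 9)+(10, 12)]
2. M_y = 21/2  [2·M = A+B = (0, 9)+(10, 12)]
   so M = (5, 21/2)
3. C_x = 6  [C = 2·N−B = 2·(8, 15)−(10, 12)]
4. C_y = 18  [C = 2·N−B = 2·(8, 15)−(10, 12)]
   so C = (6, 18)

C = (6, 18)
M = (5, 21/2)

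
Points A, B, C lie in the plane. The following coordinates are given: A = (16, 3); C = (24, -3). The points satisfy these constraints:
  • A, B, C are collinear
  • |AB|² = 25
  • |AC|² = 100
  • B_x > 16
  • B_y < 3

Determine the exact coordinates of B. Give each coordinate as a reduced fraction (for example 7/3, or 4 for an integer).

1. B_x = 20  [[A, B, C are collinear ⇒ -6x-8y+120=0] ∩ [|B−(16, 3)|²=25]]
2. B_y = 0  [[A, B, C are collinear ⇒ -6x-8y+120=0] ∩ [|B−(16, 3)|²=25]]
   so B = (20, 0)

B = (20, 0)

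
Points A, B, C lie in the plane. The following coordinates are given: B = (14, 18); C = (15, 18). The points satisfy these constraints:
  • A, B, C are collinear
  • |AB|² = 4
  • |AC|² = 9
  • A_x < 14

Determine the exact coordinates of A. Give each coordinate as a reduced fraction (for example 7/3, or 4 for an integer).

1. A_x = 12  [[A, B, C are collinear ⇒ 1y-18=0] ∩ [|A−(14, 18)|²=4]]
2. A_y = 18  [[A, B, C are collinear ⇒ 1y-18=0] ∩ [|A−(14, 18)|²=4]]
   so A = (12, 18)

A = (12, 18)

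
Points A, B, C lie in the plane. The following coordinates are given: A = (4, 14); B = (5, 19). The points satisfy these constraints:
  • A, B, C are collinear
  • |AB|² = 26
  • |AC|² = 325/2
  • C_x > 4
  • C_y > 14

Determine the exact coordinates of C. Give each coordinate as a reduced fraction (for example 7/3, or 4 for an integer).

C = (13/2, 53/2)

1. C_x = 13/2  [[A, B, C are collinear ⇒ -5x+1y+6=0] ∩ [|C−(4, 14)|²=325/2]]
2. C_y = 53/2  [[A, B, C are collinear ⇒ -5x+1y+6=0] ∩ [|C−(4, 14)|²=325/2]]
   so C = (13/2, 53/2)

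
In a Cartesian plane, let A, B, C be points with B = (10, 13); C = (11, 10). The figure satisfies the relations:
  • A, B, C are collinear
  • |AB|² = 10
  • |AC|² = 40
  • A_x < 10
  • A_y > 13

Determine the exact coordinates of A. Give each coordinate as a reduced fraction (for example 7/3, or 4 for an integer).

1. A_x = 9  [[A, B, C are collinear ⇒ 3x+1y-43=0] ∩ [|A−(10, 13)|²=10]]
2. A_y = 16  [[A, B, C are collinear ⇒ 3x+1y-43=0] ∩ [|A−(10, 13)|²=10]]
   so A = (9, 16)

A = (9, 16)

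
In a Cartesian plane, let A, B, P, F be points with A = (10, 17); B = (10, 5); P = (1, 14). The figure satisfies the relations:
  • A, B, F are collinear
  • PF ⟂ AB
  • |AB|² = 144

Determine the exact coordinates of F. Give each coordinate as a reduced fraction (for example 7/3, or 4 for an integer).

F = (10, 14)

1. F_x = 10  [[A, B, F are collinear ⇒ 12x-120=0] ∩ [PF ⟂ AB ⇒ -12y+168=0]]
2. F_y = 14  [[A, B, F are collinear ⇒ 12x-120=0] ∩ [PF ⟂ AB ⇒ -12y+168=0]]
   so F = (10, 14)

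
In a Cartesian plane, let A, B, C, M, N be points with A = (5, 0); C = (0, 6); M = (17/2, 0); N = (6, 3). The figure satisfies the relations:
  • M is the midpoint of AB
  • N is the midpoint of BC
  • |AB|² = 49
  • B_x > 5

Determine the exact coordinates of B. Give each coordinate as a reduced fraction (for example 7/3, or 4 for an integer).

1. B_x = 12  [B = 2·M−A = 2·(17/2, 0)−(5, 0)]
2. B_y = 0  [B = 2·M−A = 2·(17/2, 0)−(5, 0)]
   so B = (12, 0)

B = (12, 0)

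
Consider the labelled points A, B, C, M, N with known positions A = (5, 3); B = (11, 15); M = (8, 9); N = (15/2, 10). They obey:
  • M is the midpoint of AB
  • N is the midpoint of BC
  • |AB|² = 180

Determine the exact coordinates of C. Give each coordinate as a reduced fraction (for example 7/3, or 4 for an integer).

1. C_x = 4  [C = 2·N−B = 2·(15/2, 10)−(11, 15)]
2. C_y = 5  [C = 2·N−B = 2·(15/2, 10)−(11, 15)]
   so C = (4, 5)

C = (4, 5)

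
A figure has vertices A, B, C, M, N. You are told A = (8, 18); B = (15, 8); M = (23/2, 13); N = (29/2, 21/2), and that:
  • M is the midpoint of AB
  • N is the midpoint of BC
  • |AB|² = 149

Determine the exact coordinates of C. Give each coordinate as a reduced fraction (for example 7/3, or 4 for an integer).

1. C_x = 14  [C = 2·N−B = 2·(29/2, 21/2)−(15, 8)]
2. C_y = 13  [C = 2·N−B = 2·(29/2, 21/2)−(15, 8)]
   so C = (14, 13)

C = (14, 13)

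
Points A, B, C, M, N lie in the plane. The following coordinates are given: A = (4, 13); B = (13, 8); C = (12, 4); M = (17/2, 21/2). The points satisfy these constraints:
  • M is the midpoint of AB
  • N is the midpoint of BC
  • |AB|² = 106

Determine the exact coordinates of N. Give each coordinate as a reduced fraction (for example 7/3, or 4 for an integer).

1. N_x = 25/2  [2·N = B+C = (13, 8)+(12, 4)]
2. N_y = 6  [2·N = B+C = (13, 8)+(12, 4)]
   so N = (25/2, 6)

N = (25/2, 6)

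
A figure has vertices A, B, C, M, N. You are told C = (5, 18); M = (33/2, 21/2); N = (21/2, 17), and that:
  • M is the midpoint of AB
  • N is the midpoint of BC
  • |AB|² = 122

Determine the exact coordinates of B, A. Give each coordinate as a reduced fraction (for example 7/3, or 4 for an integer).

1. B_x = 16  [B = 2·N−C = 2·(21/2, 17)−(5, 18)]
2. B_y = 16  [B = 2·N−C = 2·(21/2, 17)−(5, 18)]
   so B = (16, 16)
3. A_x = 17  [A = 2·M−B = 2·(33/2, 21/2)−(16, 16)]
4. A_y = 5  [A = 2·M−B = 2·(33/2, 21/2)−(16, 16)]
   so A = (17, 5)

B = (16, 16)
A = (17, 5)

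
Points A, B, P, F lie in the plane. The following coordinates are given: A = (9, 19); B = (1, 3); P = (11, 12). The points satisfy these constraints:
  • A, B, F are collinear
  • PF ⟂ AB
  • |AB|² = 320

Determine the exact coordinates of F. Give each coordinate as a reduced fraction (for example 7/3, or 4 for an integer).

F = (33/5, 71/5)

1. F_x = 33/5  [[A, B, F are collinear ⇒ 16x-8y+8=0] ∩ [PF ⟂ AB ⇒ -8x-16y+280=0]]
2. F_y = 71/5  [[A, B, F are collinear ⇒ 16x-8y+8=0] ∩ [PF ⟂ AB ⇒ -8x-16y+280=0]]
   so F = (33/5, 71/5)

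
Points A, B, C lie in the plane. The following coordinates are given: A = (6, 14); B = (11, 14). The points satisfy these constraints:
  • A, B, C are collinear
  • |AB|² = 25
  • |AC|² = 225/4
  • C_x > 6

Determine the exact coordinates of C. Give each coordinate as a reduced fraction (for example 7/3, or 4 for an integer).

C = (27/2, 14)

1. C_x = 27/2  [[A, B, C are collinear ⇒ 5y-70=0] ∩ [|C−(6, 14)|²=225/4]]
2. C_y = 14  [[A, B, C are collinear ⇒ 5y-70=0] ∩ [|C−(6, 14)|²=225/4]]
   so C = (27/2, 14)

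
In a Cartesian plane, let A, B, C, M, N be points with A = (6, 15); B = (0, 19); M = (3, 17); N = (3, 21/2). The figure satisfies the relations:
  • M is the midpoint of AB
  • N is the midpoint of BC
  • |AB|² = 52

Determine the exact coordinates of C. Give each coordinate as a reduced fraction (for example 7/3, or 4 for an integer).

1. C_x = 6  [C = 2·N−B = 2·(3, 21/2)−(0, 19)]
2. C_y = 2  [C = 2·N−B = 2·(3, 21/2)−(0, 19)]
   so C = (6, 2)

C = (6, 2)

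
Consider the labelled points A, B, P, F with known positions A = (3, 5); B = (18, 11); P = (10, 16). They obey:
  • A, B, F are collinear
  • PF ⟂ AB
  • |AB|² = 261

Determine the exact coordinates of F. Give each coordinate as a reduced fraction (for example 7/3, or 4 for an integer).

1. F_x = 372/29  [[A, B, F are collinear ⇒ -6x+15y-57=0] ∩ [PF ⟂ AB ⇒ 15x+6y-246=0]]
2. F_y = 259/29  [[A, B, F are collinear ⇒ -6x+15y-57=0] ∩ [PF ⟂ AB ⇒ 15x+6y-246=0]]
   so F = (372/29, 259/29)

F = (372/29, 259/29)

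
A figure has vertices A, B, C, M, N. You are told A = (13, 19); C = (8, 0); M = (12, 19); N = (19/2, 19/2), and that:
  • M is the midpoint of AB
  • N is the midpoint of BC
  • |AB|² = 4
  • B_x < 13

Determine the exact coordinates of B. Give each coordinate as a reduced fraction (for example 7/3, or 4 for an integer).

B = (11, 19)

1. B_x = 11  [B = 2·M−A = 2·(12, 19)−(13, 19)]
2. B_y = 19  [B = 2·M−A = 2·(12, 19)−(13, 19)]
   so B = (11, 19)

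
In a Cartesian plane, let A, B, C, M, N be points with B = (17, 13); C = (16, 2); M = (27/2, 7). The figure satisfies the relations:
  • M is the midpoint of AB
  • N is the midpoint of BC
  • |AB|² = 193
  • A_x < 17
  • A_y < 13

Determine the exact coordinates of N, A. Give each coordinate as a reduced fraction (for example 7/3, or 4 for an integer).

N = (33/2, 15/2)
A = (10, 1)

1. A_x = 10  [A = 2·M−B = 2·(27/2, 7)−(17, 13)]
2. A_y = 1  [A = 2·M−B = 2·(27/2, 7)−(17, 13)]
   so A = (10, 1)
3. N_x = 33/2  [2·N = B+C = (17, 13)+(16, 2)]
4. N_y = 15/2  [2·N = B+C = (17, 13)+(16, 2)]
   so N = (33/2, 15/2)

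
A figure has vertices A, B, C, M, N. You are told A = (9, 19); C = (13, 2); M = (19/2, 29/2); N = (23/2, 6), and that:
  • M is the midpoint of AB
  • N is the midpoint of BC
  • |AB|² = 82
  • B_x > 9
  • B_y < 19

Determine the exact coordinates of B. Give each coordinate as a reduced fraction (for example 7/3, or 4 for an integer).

1. B_x = 10  [B = 2·M−A = 2·(19/2, 29/2)−(9, 19)]
2. B_y = 10  [B = 2·M−A = 2·(19/2, 29/2)−(9, 19)]
   so B = (10, 10)

B = (10, 10)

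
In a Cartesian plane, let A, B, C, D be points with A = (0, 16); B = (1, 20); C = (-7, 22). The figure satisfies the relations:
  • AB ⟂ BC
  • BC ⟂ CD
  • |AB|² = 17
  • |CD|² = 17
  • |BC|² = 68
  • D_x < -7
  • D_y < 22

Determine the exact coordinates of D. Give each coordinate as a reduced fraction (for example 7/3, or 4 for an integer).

D = (-8, 18)

1. D_x = -8  [[BC ⟂ CD ⇒ -8x+2y-100=0] ∩ [|D−(-7, 22)|²=17]]
2. D_y = 18  [[BC ⟂ CD ⇒ -8x+2y-100=0] ∩ [|D−(-7, 22)|²=17]]
   so D = (-8, 18)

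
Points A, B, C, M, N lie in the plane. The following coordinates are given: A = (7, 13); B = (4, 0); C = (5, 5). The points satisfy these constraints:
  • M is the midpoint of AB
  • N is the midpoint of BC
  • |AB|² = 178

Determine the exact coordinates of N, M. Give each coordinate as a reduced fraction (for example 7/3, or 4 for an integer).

1. M_x = 11/2  [2·M = A+B = (7, 13)+(4, 0)]
2. M_y = 13/2  [2·M = A+B = (7, 13)+(4, 0)]
   so M = (11/2, 13/2)
3. N_x = 9/2  [2·N = B+C = (4, 0)+(5, 5)]
4. N_y = 5/2  [2·N = B+C = (4, 0)+(5, 5)]
   so N = (9/2, 5/2)

N = (9/2, 5/2)
M = (11/2, 13/2)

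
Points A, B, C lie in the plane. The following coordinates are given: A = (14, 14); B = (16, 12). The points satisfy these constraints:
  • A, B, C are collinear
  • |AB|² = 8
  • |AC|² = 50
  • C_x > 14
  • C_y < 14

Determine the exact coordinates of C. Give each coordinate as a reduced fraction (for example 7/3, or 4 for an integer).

1. C_x = 19  [[A, B, C are collinear ⇒ 2x+2y-56=0] ∩ [|C−(14, 14)|²=50]]
2. C_y = 9  [[A, B, C are collinear ⇒ 2x+2y-56=0] ∩ [|C−(14, 14)|²=50]]
   so C = (19, 9)

C = (19, 9)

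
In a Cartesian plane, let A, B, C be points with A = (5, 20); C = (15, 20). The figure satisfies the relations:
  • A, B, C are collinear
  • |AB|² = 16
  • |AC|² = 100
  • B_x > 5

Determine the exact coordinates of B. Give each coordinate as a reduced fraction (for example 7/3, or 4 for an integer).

B = (9, 20)

1. B_x = 9  [[A, B, C are collinear ⇒ -10y+200=0] ∩ [|B−(5, 20)|²=16]]
2. B_y = 20  [[A, B, C are collinear ⇒ -10y+200=0] ∩ [|B−(5, 20)|²=16]]
   so B = (9, 20)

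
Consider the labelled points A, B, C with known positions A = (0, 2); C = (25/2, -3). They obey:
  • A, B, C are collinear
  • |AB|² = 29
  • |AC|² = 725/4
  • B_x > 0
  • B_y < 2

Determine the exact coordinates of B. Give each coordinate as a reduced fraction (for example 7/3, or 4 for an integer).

B = (5, 0)

1. B_x = 5  [[A, B, C are collinear ⇒ -5x-25/2y+25=0] ∩ [|B−(0, 2)|²=29]]
2. B_y = 0  [[A, B, C are collinear ⇒ -5x-25/2y+25=0] ∩ [|B−(0, 2)|²=29]]
   so B = (5, 0)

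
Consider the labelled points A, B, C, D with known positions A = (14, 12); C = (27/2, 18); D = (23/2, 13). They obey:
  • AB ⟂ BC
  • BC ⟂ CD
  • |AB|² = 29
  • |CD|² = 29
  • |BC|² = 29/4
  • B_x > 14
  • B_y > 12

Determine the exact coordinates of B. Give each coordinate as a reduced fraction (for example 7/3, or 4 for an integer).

B = (16, 17)

1. B_x = 16  [[BC ⟂ CD ⇒ 2x+5y-117=0] ∩ [|B−(14, 12)|²=29]]
2. B_y = 17  [[BC ⟂ CD ⇒ 2x+5y-117=0] ∩ [|B−(14, 12)|²=29]]
   so B = (16, 17)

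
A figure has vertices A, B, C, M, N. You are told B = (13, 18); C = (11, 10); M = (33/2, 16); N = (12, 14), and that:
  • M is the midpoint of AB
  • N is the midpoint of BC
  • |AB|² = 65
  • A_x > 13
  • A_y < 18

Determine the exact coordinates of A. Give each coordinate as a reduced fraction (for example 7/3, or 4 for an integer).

1. A_x = 20  [A = 2·M−B = 2·(33/2, 16)−(13, 18)]
2. A_y = 14  [A = 2·M−B = 2·(33/2, 16)−(13, 18)]
   so A = (20, 14)

A = (20, 14)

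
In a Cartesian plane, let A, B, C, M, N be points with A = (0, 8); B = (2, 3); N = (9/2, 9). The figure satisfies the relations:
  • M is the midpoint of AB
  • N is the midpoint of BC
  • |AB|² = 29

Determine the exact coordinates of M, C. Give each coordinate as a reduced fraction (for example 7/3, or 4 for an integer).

M = (1, 11/2)
C = (7, 15)

1. M_x = 1  [2·M = A+B = (0, 8)+(2, 3)]
2. M_y = 11/2  [2·M = A+B = (0, 8)+(2, 3)]
   so M = (1, 11/2)
3. C_x = 7  [C = 2·N−B = 2·(9/2, 9)−(2, 3)]
4. C_y = 15  [C = 2·N−B = 2·(9/2, 9)−(2, 3)]
   so C = (7, 15)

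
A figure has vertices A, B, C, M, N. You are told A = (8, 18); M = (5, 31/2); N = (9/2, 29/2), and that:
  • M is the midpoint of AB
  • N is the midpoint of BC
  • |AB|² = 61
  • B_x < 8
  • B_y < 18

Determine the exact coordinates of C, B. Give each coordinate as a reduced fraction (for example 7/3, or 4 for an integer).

C = (7, 16)
B = (2, 13)

1. B_x = 2  [B = 2·M−A = 2·(5, 31/2)−(8, 18)]
2. B_y = 13  [B = 2·M−A = 2·(5, 31/2)−(8, 18)]
   so B = (2, 13)
3. C_x = 7  [C = 2·N−B = 2·(9/2, 29/2)−(2, 13)]
4. C_y = 16  [C = 2·N−B = 2·(9/2, 29/2)−(2, 13)]
   so C = (7, 16)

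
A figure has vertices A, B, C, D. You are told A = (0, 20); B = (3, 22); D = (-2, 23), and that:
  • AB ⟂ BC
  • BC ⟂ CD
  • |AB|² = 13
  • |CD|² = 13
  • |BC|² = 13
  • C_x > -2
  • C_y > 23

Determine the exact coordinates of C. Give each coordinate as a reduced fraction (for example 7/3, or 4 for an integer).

C = (1, 25)

1. C_x = 1  [[AB ⟂ BC ⇒ 3x+2y-53=0] ∩ [|C−(-2, 23)|²=13]]
2. C_y = 25  [[AB ⟂ BC ⇒ 3x+2y-53=0] ∩ [|C−(-2, 23)|²=13]]
   so C = (1, 25)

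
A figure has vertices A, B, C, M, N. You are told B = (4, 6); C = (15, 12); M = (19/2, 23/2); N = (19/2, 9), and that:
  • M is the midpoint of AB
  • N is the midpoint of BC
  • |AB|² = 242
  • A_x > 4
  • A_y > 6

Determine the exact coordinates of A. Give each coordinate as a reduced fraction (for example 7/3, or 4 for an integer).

1. A_x = 15  [A = 2·M−B = 2·(19/2, 23/2)−(4, 6)]
2. A_y = 17  [A = 2·M−B = 2·(19/2, 23/2)−(4, 6)]
   so A = (15, 17)

A = (15, 17)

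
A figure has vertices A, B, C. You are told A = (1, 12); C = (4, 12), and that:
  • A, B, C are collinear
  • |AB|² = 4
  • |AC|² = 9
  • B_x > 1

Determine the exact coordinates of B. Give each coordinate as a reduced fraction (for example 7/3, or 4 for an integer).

1. B_x = 3  [[A, B, C are collinear ⇒ -3y+36=0] ∩ [|B−(1, 12)|²=4]]
2. B_y = 12  [[A, B, C are collinear ⇒ -3y+36=0] ∩ [|B−(1, 12)|²=4]]
   so B = (3, 12)

B = (3, 12)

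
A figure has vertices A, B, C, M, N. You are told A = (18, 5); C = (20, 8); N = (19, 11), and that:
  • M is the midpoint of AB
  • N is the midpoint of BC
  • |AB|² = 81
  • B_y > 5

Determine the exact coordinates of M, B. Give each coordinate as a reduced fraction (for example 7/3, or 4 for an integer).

1. B_x = 18  [B = 2·N−C = 2·(19, 11)−(20, 8)]
2. B_y = 14  [B = 2·N−C = 2·(19, 11)−(20, 8)]
   so B = (18, 14)
3. M_x = 18  [2·M = A+B = (18, 5)+(18, 14)]
4. M_y = 19/2  [2·M = A+B = (18, 5)+(18, 14)]
   so M = (18, 19/2)

M = (18, 19/2)
B = (18, 14)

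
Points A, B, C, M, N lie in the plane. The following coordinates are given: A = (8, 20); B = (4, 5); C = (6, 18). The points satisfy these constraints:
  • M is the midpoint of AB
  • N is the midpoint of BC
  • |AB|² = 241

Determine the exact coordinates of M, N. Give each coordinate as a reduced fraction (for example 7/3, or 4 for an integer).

1. M_x = 6  [2·M = A+B = (8, 20)+(4, 5)]
2. M_y = 25/2  [2·M = A+B = (8, 20)+(4, 5)]
   so M = (6, 25/2)
3. N_x = 5  [2·N = B+C = (4, 5)+(6, 18)]
4. N_y = 23/2  [2·N = B+C = (4, 5)+(6, 18)]
   so N = (5, 23/2)

M = (6, 25/2)
N = (5, 23/2)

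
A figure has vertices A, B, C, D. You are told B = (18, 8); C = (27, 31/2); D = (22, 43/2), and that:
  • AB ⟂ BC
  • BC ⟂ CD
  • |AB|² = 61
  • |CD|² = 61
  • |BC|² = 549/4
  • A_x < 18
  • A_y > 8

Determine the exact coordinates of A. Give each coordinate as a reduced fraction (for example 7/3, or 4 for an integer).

A = (13, 14)

1. A_x = 13  [[AB ⟂ BC ⇒ -9x-15/2y+222=0] ∩ [|A−(18, 8)|²=61]]
2. A_y = 14  [[AB ⟂ BC ⇒ -9x-15/2y+222=0] ∩ [|A−(18, 8)|²=61]]
   so A = (13, 14)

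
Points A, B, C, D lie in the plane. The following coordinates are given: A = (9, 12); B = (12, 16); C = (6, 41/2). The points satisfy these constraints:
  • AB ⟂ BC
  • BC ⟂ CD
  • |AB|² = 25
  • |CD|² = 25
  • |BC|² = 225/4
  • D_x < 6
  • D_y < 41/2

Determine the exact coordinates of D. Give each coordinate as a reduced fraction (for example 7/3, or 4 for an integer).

1. D_x = 3  [[BC ⟂ CD ⇒ -6x+9/2y-225/4=0] ∩ [|D−(6, 41/2)|²=25]]
2. D_y = 33/2  [[BC ⟂ CD ⇒ -6x+9/2y-225/4=0] ∩ [|D−(6, 41/2)|²=25]]
   so D = (3, 33/2)

D = (3, 33/2)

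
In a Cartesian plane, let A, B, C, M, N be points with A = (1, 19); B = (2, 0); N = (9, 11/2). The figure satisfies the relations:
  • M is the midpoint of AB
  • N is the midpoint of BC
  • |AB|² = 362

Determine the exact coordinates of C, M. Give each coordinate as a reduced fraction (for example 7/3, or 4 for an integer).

C = (16, 11)
M = (3/2, 19/2)

1. M_x = 3/2  [2·M = A+B = (1, 19)+(2, 0)]
2. M_y = 19/2  [2·M = A+B = (1, 19)+(2, 0)]
   so M = (3/2, 19/2)
3. C_x = 16  [C = 2·N−B = 2·(9, 11/2)−(2, 0)]
4. C_y = 11  [C = 2·N−B = 2·(9, 11/2)−(2, 0)]
   so C = (16, 11)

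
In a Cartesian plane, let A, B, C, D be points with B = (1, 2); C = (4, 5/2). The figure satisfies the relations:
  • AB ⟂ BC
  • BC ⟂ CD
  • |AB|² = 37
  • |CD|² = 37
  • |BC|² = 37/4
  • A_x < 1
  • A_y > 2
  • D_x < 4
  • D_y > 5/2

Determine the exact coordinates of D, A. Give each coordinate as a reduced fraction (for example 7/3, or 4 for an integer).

1. D_x = 3  [[BC ⟂ CD ⇒ 3x+1/2y-53/4=0] ∩ [|D−(4, 5/2)|²=37]]
2. D_y = 17/2  [[BC ⟂ CD ⇒ 3x+1/2y-53/4=0] ∩ [|D−(4, 5/2)|²=37]]
   so D = (3, 17/2)
3. A_x = 0  [[AB ⟂ BC ⇒ -3x-1/2y+4=0] ∩ [|A−(1, 2)|²=37]]
4. A_y = 8  [[AB ⟂ BC ⇒ -3x-1/2y+4=0] ∩ [|A−(1, 2)|²=37]]
   so A = (0, 8)

D = (3, 17/2)
A = (0, 8)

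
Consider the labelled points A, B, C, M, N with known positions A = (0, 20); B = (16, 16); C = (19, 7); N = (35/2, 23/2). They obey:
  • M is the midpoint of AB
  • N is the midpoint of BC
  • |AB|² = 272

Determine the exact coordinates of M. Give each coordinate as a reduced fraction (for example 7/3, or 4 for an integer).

M = (8, 18)

1. M_x = 8  [2·M = A+B = (0, 20)+(16, 16)]
2. M_y = 18  [2·M = A+B = (0, 20)+(16, 16)]
   so M = (8, 18)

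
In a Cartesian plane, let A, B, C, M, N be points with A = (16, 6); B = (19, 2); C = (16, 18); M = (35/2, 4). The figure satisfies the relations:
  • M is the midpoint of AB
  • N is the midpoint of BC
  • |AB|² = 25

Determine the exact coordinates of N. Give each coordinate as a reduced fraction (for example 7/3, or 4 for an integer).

N = (35/2, 10)

1. N_x = 35/2  [2·N = B+C = (19, 2)+(16, 18)]
2. N_y = 10  [2·N = B+C = (19, 2)+(16, 18)]
   so N = (35/2, 10)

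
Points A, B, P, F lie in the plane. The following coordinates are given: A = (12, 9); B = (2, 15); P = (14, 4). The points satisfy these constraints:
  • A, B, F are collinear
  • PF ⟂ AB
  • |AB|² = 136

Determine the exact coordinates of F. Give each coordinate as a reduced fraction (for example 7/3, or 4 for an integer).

F = (533/34, 231/34)

1. F_x = 533/34  [[A, B, F are collinear ⇒ -6x-10y+162=0] ∩ [PF ⟂ AB ⇒ -10x+6y+116=0]]
2. F_y = 231/34  [[A, B, F are collinear ⇒ -6x-10y+162=0] ∩ [PF ⟂ AB ⇒ -10x+6y+116=0]]
   so F = (533/34, 231/34)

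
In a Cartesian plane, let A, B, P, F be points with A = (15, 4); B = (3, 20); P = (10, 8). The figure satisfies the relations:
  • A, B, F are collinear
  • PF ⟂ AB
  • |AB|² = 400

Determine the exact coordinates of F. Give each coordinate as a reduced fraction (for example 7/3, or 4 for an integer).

F = (282/25, 224/25)

1. F_x = 282/25  [[A, B, F are collinear ⇒ -16x-12y+288=0] ∩ [PF ⟂ AB ⇒ -12x+16y-8=0]]
2. F_y = 224/25  [[A, B, F are collinear ⇒ -16x-12y+288=0] ∩ [PF ⟂ AB ⇒ -12x+16y-8=0]]
   so F = (282/25, 224/25)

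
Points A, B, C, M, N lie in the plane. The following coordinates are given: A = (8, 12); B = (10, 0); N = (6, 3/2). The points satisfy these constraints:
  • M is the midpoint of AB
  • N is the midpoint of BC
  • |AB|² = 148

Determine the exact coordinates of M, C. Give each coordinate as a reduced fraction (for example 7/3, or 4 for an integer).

1. M_x = 9  [2·M = A+B = (8, 12)+(10, 0)]
2. M_y = 6  [2·M = A+B = (8, 12)+(10, 0)]
   so M = (9, 6)
3. C_x = 2  [C = 2·N−B = 2·(6, 3/2)−(10, 0)]
4. C_y = 3  [C = 2·N−B = 2·(6, 3/2)−(10, 0)]
   so C = (2, 3)

M = (9, 6)
C = (2, 3)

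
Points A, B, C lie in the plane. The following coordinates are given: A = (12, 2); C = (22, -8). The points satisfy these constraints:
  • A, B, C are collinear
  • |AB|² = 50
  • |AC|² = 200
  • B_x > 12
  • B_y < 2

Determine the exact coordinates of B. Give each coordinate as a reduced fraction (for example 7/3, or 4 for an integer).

1. B_x = 17  [[A, B, C are collinear ⇒ -10x-10y+140=0] ∩ [|B−(12, 2)|²=50]]
2. B_y = -3  [[A, B, C are collinear ⇒ -10x-10y+140=0] ∩ [|B−(12, 2)|²=50]]
   so B = (17, -3)

B = (17, -3)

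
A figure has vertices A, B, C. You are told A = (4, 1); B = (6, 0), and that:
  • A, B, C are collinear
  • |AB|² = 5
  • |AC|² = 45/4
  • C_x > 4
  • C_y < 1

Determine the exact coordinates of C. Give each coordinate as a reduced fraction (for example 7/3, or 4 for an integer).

1. C_x = 7  [[A, B, C are collinear ⇒ 1x+2y-6=0] ∩ [|C−(4, 1)|²=45/4]]
2. C_y = -1/2  [[A, B, C are collinear ⇒ 1x+2y-6=0] ∩ [|C−(4, 1)|²=45/4]]
   so C = (7, -1/2)

C = (7, -1/2)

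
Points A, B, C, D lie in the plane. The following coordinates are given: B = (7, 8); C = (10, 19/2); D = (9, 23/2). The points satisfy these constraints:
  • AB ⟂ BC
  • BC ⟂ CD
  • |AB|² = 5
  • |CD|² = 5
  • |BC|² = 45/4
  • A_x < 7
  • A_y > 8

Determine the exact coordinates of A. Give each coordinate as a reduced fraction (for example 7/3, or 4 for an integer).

A = (6, 10)

1. A_x = 6  [[AB ⟂ BC ⇒ -3x-3/2y+33=0] ∩ [|A−(7, 8)|²=5]]
2. A_y = 10  [[AB ⟂ BC ⇒ -3x-3/2y+33=0] ∩ [|A−(7, 8)|²=5]]
   so A = (6, 10)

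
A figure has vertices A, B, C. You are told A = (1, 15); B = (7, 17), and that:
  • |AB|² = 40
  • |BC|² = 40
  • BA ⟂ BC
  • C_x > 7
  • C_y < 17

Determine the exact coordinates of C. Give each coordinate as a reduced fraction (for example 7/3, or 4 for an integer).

1. C_x = 9  [[BA ⟂ BC ⇒ -6x-2y+76=0] ∩ [|C−(7, 17)|²=40]]
2. C_y = 11  [[BA ⟂ BC ⇒ -6x-2y+76=0] ∩ [|C−(7, 17)|²=40]]
   so C = (9, 11)

C = (9, 11)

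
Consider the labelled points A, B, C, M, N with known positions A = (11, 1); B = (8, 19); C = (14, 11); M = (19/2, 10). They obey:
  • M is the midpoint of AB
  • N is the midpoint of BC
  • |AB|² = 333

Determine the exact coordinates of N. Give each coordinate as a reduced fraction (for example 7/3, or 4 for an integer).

N = (11, 15)

1. N_x = 11  [2·N = B+C = (8, 19)+(14, 11)]
2. N_y = 15  [2·N = B+C = (8, 19)+(14, 11)]
   so N = (11, 15)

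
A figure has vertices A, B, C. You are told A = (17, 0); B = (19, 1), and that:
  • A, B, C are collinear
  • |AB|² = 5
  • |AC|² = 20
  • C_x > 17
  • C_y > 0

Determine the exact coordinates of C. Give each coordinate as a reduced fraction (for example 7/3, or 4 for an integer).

C = (21, 2)

1. C_x = 21  [[A, B, C are collinear ⇒ -1x+2y+17=0] ∩ [|C−(17, 0)|²=20]]
2. C_y = 2  [[A, B, C are collinear ⇒ -1x+2y+17=0] ∩ [|C−(17, 0)|²=20]]
   so C = (21, 2)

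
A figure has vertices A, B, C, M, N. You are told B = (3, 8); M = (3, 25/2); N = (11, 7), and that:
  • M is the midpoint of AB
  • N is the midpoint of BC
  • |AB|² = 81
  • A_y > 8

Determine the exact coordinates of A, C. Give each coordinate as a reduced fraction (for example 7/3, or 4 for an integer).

A = (3, 17)
C = (19, 6)

1. A_x = 3  [A = 2·M−B = 2·(3, 25/2)−(3, 8)]
2. A_y = 17  [A = 2·M−B = 2·(3, 25/2)−(3, 8)]
   so A = (3, 17)
3. C_x = 19  [C = 2·N−B = 2·(11, 7)−(3, 8)]
4. C_y = 6  [C = 2·N−B = 2·(11, 7)−(3, 8)]
   so C = (19, 6)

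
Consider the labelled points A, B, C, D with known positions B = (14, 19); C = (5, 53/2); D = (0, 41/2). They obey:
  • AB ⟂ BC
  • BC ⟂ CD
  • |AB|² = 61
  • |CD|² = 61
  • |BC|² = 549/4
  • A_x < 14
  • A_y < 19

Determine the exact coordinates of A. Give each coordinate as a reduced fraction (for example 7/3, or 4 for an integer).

1. A_x = 9  [[AB ⟂ BC ⇒ 9x-15/2y+33/2=0] ∩ [|A−(14, 19)|²=61]]
2. A_y = 13  [[AB ⟂ BC ⇒ 9x-15/2y+33/2=0] ∩ [|A−(14, 19)|²=61]]
   so A = (9, 13)

A = (9, 13)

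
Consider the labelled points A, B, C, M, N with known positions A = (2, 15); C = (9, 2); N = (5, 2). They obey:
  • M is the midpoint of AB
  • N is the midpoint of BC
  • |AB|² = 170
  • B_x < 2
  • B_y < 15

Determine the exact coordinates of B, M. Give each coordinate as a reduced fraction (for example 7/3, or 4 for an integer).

B = (1, 2)
M = (3/2, 17/2)

1. B_x = 1  [B = 2·N−C = 2·(5, 2)−(9, 2)]
2. B_y = 2  [B = 2·N−C = 2·(5, 2)−(9, 2)]
   so B = (1, 2)
3. M_x = 3/2  [2·M = A+B = (2, 15)+(1, 2)]
4. M_y = 17/2  [2·M = A+B = (2, 15)+(1, 2)]
   so M = (3/2, 17/2)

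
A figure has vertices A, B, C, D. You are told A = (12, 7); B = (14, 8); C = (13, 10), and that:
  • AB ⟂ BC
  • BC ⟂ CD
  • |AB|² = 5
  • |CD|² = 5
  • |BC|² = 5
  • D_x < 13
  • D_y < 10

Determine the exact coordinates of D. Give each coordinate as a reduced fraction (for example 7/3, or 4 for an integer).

D = (11, 9)

1. D_x = 11  [[BC ⟂ CD ⇒ -1x+2y-7=0] ∩ [|D−(13, 10)|²=5]]
2. D_y = 9  [[BC ⟂ CD ⇒ -1x+2y-7=0] ∩ [|D−(13, 10)|²=5]]
   so D = (11, 9)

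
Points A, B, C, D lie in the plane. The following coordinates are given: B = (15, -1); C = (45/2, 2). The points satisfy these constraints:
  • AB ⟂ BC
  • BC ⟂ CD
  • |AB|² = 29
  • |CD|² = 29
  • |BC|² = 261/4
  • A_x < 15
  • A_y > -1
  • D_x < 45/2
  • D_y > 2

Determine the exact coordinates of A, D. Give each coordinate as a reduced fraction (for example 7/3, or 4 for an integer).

1. A_x = 13  [[AB ⟂ BC ⇒ -15/2x-3y+219/2=0] ∩ [|A−(15, -1)|²=29]]
2. A_y = 4  [[AB ⟂ BC ⇒ -15/2x-3y+219/2=0] ∩ [|A−(15, -1)|²=29]]
   so A = (13, 4)
3. D_x = 41/2  [[BC ⟂ CD ⇒ 15/2x+3y-699/4=0] ∩ [|D−(45/2, 2)|²=29]]
4. D_y = 7  [[BC ⟂ CD ⇒ 15/2x+3y-699/4=0] ∩ [|D−(45/2, 2)|²=29]]
   so D = (41/2, 7)

A = (13, 4)
D = (41/2, 7)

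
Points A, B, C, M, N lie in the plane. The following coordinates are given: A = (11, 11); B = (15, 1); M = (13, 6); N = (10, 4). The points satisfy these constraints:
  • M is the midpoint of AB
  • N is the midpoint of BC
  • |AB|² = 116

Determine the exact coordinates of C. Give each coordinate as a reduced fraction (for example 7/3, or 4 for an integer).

C = (5, 7)

1. C_x = 5  [C = 2·N−B = 2·(10, 4)−(15, 1)]
2. C_y = 7  [C = 2·N−B = 2·(10, 4)−(15, 1)]
   so C = (5, 7)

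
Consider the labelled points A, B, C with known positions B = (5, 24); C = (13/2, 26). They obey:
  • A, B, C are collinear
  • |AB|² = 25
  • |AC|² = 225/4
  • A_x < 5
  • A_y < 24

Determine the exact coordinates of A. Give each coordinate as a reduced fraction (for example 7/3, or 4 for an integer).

1. A_x = 2  [[A, B, C are collinear ⇒ -2x+3/2y-26=0] ∩ [|A−(5, 24)|²=25]]
2. A_y = 20  [[A, B, C are collinear ⇒ -2x+3/2y-26=0] ∩ [|A−(5, 24)|²=25]]
   so A = (2, 20)

A = (2, 20)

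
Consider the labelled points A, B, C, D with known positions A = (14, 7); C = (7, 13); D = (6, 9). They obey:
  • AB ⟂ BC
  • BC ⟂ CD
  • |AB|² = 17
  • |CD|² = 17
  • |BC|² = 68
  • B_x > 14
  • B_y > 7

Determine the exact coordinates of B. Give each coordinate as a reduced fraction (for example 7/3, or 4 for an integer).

B = (15, 11)

1. B_x = 15  [[BC ⟂ CD ⇒ 1x+4y-59=0] ∩ [|B−(14, 7)|²=17]]
2. B_y = 11  [[BC ⟂ CD ⇒ 1x+4y-59=0] ∩ [|B−(14, 7)|²=17]]
   so B = (15, 11)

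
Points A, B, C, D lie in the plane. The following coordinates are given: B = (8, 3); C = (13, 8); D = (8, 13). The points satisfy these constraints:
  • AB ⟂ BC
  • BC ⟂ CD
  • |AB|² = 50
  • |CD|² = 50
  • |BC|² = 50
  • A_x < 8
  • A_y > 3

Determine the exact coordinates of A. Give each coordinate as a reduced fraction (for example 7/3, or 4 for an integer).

A = (3, 8)

1. A_x = 3  [[AB ⟂ BC ⇒ -5x-5y+55=0] ∩ [|A−(8, 3)|²=50]]
2. A_y = 8  [[AB ⟂ BC ⇒ -5x-5y+55=0] ∩ [|A−(8, 3)|²=50]]
   so A = (3, 8)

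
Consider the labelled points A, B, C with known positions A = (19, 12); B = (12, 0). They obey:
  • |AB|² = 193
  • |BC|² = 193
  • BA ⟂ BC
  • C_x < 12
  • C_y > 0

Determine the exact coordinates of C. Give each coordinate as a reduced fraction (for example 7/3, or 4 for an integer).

C = (0, 7)

1. C_x = 0  [[BA ⟂ BC ⇒ 7x+12y-84=0] ∩ [|C−(12, 0)|²=193]]
2. C_y = 7  [[BA ⟂ BC ⇒ 7x+12y-84=0] ∩ [|C−(12, 0)|²=193]]
   so C = (0, 7)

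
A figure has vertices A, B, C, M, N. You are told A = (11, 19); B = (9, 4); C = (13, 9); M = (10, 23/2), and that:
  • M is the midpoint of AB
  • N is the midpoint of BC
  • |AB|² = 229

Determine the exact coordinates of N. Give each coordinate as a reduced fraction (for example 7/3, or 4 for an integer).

N = (11, 13/2)

1. N_x = 11  [2·N = B+C = (9, 4)+(13, 9)]
2. N_y = 13/2  [2·N = B+C = (9, 4)+(13, 9)]
   so N = (11, 13/2)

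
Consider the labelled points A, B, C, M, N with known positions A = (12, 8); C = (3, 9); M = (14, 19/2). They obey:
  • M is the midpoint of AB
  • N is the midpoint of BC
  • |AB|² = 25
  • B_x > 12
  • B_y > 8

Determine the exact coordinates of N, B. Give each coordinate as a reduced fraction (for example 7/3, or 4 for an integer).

N = (19/2, 10)
B = (16, 11)

1. B_x = 16  [B = 2·M−A = 2·(14, 19/2)−(12, 8)]
2. B_y = 11  [B = 2·M−A = 2·(14, 19/2)−(12, 8)]
   so B = (16, 11)
3. N_x = 19/2  [2·N = B+C = (16, 11)+(3, 9)]
4. N_y = 10  [2·N = B+C = (16, 11)+(3, 9)]
   so N = (19/2, 10)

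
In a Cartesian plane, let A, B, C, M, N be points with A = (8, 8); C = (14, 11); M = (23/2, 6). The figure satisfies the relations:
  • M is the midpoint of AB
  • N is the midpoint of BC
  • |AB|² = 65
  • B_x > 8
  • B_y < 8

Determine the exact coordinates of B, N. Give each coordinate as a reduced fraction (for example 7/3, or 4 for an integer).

1. B_x = 15  [B = 2·M−A = 2·(23/2, 6)−(8, 8)]
2. B_y = 4  [B = 2·M−A = 2·(23/2, 6)−(8, 8)]
   so B = (15, 4)
3. N_x = 29/2  [2·N = B+C = (15, 4)+(14, 11)]
4. N_y = 15/2  [2·N = B+C = (15, 4)+(14, 11)]
   so N = (29/2, 15/2)

B = (15, 4)
N = (29/2, 15/2)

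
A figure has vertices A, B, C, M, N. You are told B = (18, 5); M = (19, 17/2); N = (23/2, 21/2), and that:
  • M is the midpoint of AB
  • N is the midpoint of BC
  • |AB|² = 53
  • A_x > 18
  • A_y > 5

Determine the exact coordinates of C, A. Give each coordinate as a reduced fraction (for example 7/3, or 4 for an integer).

C = (5, 16)
A = (20, 12)

1. A_x = 20  [A = 2·M−B = 2·(19, 17/2)−(18, 5)]
2. A_y = 12  [A = 2·M−B = 2·(19, 17/2)−(18, 5)]
   so A = (20, 12)
3. C_x = 5  [C = 2·N−B = 2·(23/2, 21/2)−(18, 5)]
4. C_y = 16  [C = 2·N−B = 2·(23/2, 21/2)−(18, 5)]
   so C = (5, 16)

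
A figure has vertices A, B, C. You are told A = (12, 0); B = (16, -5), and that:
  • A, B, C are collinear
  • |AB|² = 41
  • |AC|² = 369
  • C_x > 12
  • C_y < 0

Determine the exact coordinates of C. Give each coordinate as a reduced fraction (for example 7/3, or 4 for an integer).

1. C_x = 24  [[A, B, C are collinear ⇒ 5x+4y-60=0] ∩ [|C−(12, 0)|²=369]]
2. C_y = -15  [[A, B, C are collinear ⇒ 5x+4y-60=0] ∩ [|C−(12, 0)|²=369]]
   so C = (24, -15)

C = (24, -15)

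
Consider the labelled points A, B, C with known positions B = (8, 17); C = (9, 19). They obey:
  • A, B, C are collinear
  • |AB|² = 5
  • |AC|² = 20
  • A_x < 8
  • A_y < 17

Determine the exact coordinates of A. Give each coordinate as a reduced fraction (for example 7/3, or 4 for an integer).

A = (7, 15)

1. A_x = 7  [[A, B, C are collinear ⇒ -2x+1y-1=0] ∩ [|A−(8, 17)|²=5]]
2. A_y = 15  [[A, B, C are collinear ⇒ -2x+1y-1=0] ∩ [|A−(8, 17)|²=5]]
   so A = (7, 15)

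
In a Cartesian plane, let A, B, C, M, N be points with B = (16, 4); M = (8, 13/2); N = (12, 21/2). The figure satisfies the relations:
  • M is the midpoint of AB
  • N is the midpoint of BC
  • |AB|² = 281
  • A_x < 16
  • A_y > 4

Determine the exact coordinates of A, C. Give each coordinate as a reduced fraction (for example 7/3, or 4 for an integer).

A = (0, 9)
C = (8, 17)

1. A_x = 0  [A = 2·M−B = 2·(8, 13/2)−(16, 4)]
2. A_y = 9  [A = 2·M−B = 2·(8, 13/2)−(16, 4)]
   so A = (0, 9)
3. C_x = 8  [C = 2·N−B = 2·(12, 21/2)−(16, 4)]
4. C_y = 17  [C = 2·N−B = 2·(12, 21/2)−(16, 4)]
   so C = (8, 17)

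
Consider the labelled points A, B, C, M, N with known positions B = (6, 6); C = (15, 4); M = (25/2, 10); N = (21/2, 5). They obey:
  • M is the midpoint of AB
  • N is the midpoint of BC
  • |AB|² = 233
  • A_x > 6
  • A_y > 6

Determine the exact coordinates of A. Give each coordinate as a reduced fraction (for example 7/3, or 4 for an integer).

A = (19, 14)

1. A_x = 19  [A = 2·M−B = 2·(25/2, 10)−(6, 6)]
2. A_y = 14  [A = 2·M−B = 2·(25/2, 10)−(6, 6)]
   so A = (19, 14)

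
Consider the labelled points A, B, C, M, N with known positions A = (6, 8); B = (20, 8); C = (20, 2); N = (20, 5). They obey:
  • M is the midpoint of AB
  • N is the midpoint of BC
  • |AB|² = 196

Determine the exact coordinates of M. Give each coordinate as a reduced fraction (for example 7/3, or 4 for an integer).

1. M_x = 13  [2·M = A+B = (6, 8)+(20, 8)]
2. M_y = 8  [2·M = A+B = (6, 8)+(20, 8)]
   so M = (13, 8)

M = (13, 8)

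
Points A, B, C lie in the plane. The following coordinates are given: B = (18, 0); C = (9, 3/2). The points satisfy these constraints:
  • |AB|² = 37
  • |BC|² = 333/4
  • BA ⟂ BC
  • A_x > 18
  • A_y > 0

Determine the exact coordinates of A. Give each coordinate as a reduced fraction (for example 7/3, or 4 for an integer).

1. A_x = 19  [[BA ⟂ BC ⇒ -9x+3/2y+162=0] ∩ [|A−(18, 0)|²=37]]
2. A_y = 6  [[BA ⟂ BC ⇒ -9x+3/2y+162=0] ∩ [|A−(18, 0)|²=37]]
   so A = (19, 6)

A = (19, 6)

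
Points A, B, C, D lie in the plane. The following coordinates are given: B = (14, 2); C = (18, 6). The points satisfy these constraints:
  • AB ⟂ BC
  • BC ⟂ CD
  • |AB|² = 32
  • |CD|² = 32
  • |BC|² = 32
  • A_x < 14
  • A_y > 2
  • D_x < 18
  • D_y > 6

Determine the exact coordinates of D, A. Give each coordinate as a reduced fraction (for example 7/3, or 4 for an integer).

D = (14, 10)
A = (10, 6)

1. D_x = 14  [[BC ⟂ CD ⇒ 4x+4y-96=0] ∩ [|D−(18, 6)|²=32]]
2. D_y = 10  [[BC ⟂ CD ⇒ 4x+4y-96=0] ∩ [|D−(18, 6)|²=32]]
   so D = (14, 10)
3. A_x = 10  [[AB ⟂ BC ⇒ -4x-4y+64=0] ∩ [|A−(14, 2)|²=32]]
4. A_y = 6  [[AB ⟂ BC ⇒ -4x-4y+64=0] ∩ [|A−(14, 2)|²=32]]
   so A = (10, 6)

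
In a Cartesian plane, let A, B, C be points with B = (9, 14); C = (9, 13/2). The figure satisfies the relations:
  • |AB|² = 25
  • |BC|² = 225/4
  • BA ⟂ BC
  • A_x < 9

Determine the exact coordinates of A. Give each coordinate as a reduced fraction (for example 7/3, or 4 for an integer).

A = (4, 14)

1. A_x = 4  [[BA ⟂ BC ⇒ -15/2y+105=0] ∩ [|A−(9, 14)|²=25]]
2. A_y = 14  [[BA ⟂ BC ⇒ -15/2y+105=0] ∩ [|A−(9, 14)|²=25]]
   so A = (4, 14)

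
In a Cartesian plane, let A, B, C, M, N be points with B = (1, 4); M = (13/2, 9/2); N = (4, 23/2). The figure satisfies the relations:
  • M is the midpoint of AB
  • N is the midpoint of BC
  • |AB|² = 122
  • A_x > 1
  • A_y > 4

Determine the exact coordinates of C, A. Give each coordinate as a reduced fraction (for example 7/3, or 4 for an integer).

C = (7, 19)
A = (12, 5)

1. A_x = 12  [A = 2·M−B = 2·(13/2, 9/2)−(1, 4)]
2. A_y = 5  [A = 2·M−B = 2·(13/2, 9/2)−(1, 4)]
   so A = (12, 5)
3. C_x = 7  [C = 2·N−B = 2·(4, 23/2)−(1, 4)]
4. C_y = 19  [C = 2·N−B = 2·(4, 23/2)−(1, 4)]
   so C = (7, 19)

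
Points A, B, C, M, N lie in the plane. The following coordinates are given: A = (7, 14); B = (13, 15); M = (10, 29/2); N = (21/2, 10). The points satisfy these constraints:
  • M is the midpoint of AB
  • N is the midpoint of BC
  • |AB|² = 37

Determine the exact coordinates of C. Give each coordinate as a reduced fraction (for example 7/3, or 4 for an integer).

C = (8, 5)

1. C_x = 8  [C = 2·N−B = 2·(21/2, 10)−(13, 15)]
2. C_y = 5  [C = 2·N−B = 2·(21/2, 10)−(13, 15)]
   so C = (8, 5)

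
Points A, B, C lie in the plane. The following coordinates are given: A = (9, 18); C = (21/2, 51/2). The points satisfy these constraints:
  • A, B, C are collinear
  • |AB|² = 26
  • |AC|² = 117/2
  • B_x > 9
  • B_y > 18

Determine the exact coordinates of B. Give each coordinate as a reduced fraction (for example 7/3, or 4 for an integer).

1. B_x = 10  [[A, B, C are collinear ⇒ 15/2x-3/2y-81/2=0] ∩ [|B−(9, 18)|²=26]]
2. B_y = 23  [[A, B, C are collinear ⇒ 15/2x-3/2y-81/2=0] ∩ [|B−(9, 18)|²=26]]
   so B = (10, 23)

B = (10, 23)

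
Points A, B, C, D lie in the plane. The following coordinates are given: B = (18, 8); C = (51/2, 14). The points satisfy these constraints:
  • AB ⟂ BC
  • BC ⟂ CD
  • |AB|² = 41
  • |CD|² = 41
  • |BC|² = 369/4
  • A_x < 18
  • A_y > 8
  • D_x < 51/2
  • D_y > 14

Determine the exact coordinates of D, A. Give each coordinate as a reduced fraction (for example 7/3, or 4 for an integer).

1. D_x = 43/2  [[BC ⟂ CD ⇒ 15/2x+6y-1101/4=0] ∩ [|D−(51/2, 14)|²=41]]
2. D_y = 19  [[BC ⟂ CD ⇒ 15/2x+6y-1101/4=0] ∩ [|D−(51/2, 14)|²=41]]
   so D = (43/2, 19)
3. A_x = 14  [[AB ⟂ BC ⇒ -15/2x-6y+183=0] ∩ [|A−(18, 8)|²=41]]
4. A_y = 13  [[AB ⟂ BC ⇒ -15/2x-6y+183=0] ∩ [|A−(18, 8)|²=41]]
   so A = (14, 13)

D = (43/2, 19)
A = (14, 13)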